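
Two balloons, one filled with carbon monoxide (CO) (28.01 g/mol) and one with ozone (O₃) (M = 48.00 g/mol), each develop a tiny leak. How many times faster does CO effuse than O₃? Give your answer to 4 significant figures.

Graham's law gives rate_CO/rate_O₃ = √(M_O₃/M_CO) = √(48.00/28.01) = √1.714 = 1.309.

1.309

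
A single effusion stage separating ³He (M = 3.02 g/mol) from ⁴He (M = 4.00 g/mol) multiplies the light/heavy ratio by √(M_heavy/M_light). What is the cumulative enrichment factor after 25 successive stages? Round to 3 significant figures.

33.5

The single-stage factor is √(M_heavy/M_light), so 25 stages give [√(4.00/3.02)]^25 = (4.00/3.02)^(25/2).
= 1.32450^(25/2) = 33.5.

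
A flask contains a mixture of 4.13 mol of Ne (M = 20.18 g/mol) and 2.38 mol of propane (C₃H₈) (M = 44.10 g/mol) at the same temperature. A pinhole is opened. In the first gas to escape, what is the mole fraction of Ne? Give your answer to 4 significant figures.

0.7195

Rate_i ∝ x_i/√M_i (Graham's law weighted by mole fraction), so the effusate composition follows n_i/√M_i.
x_Ne(eff) = (n_Ne/√M_Ne) / (n_Ne/√M_Ne + n_C₃H₈/√M_C₃H₈)
= (4.13/√20.18) / (4.13/√20.18 + 2.38/√44.10) = 0.9194/(0.9194 + 0.3584) = 0.7195.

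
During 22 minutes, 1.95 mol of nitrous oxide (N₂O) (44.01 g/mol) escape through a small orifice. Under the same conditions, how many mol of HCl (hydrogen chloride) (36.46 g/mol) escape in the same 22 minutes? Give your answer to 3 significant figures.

2.14 mol

From Graham's law, rate_HCl/rate_N₂O = √(M_N₂O/M_HCl) = √(44.01/36.46) = √1.207 = 1.099.
So the amount for HCl is 1.95 × 1.099 = 2.14 mol.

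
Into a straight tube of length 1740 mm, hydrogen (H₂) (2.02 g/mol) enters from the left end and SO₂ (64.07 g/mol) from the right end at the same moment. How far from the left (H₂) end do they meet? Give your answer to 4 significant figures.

1478 mm

Distances travelled in equal time are proportional to diffusion rates, so d_H₂/d_SO₂ = √(M_SO₂/M_H₂) = √(64.07/2.02) = 5.632.
With d_H₂ + d_SO₂ = 1740 mm, d_SO₂ = 1740/(1 + 5.632) = 262.4 mm.
d_H₂ = 1740 − 262.4 = 1478 mm.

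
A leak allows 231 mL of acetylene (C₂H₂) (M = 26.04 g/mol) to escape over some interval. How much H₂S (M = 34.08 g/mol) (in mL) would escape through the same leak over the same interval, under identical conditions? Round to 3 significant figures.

202 mL

Using Graham's law: rate_H₂S/rate_C₂H₂ = √(M_C₂H₂/M_H₂S) = √(26.04/34.08) = √0.7641 = 0.8741.
So the volume for H₂S is 231 × 0.8741 = 202 mL.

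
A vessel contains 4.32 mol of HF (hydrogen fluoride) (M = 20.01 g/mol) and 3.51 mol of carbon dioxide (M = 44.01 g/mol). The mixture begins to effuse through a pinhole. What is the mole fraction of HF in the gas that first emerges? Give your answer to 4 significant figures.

0.6461

Effusion rate of each component ∝ n_i/√M_i (partial pressure × 1/√M).
Mole fraction of HF in the effusate = (n_HF/√M_HF) / (n_HF/√M_HF + n_CO₂/√M_CO₂)
= (4.32/√20.01) / (4.32/√20.01 + 3.51/√44.01) = 0.9657/(0.9657 + 0.5291) = 0.6461.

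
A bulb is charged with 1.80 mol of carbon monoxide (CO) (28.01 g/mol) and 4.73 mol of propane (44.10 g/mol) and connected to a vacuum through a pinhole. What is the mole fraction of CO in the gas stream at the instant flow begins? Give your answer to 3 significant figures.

0.323

Each component's effusion rate ∝ (its partial pressure)·(1/√M) ∝ n_i/√M_i.
x_CO(eff) = (n_CO/√M_CO) / (n_CO/√M_CO + n_C₃H₈/√M_C₃H₈)
= (1.80/√28.01) / (1.80/√28.01 + 4.73/√44.10) = 0.3401/(0.3401 + 0.7123) = 0.323.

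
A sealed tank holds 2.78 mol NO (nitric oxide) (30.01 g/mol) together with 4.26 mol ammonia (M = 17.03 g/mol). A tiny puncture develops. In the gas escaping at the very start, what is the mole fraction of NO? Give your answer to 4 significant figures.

Rate_i ∝ x_i/√M_i (Graham's law weighted by mole fraction), so the effusate composition follows n_i/√M_i.
So x_NO in the escaping gas = (n_NO/√M_NO) / Σ(n_i/√M_i)
= (2.78/√30.01) / (2.78/√30.01 + 4.26/√17.03) = 0.5075/(0.5075 + 1.032) = 0.3296.

0.3296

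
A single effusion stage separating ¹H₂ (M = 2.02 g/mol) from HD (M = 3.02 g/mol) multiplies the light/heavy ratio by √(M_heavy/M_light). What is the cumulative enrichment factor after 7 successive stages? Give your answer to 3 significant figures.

The single-stage factor is √(M_heavy/M_light), so 7 stages give [√(3.02/2.02)]^7 = (3.02/2.02)^(7/2).
= 1.49505^(7/2) = 4.09.

4.09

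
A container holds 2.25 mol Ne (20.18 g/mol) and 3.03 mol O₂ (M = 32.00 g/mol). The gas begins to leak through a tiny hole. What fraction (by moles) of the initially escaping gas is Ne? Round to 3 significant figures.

Effusion rate of each component ∝ n_i/√M_i (partial pressure × 1/√M).
Mole fraction of Ne in the effusate = (n_Ne/√M_Ne) / (n_Ne/√M_Ne + n_O₂/√M_O₂)
= (2.25/√20.18) / (2.25/√20.18 + 3.03/√32.00) = 0.5009/(0.5009 + 0.5356) = 0.483.

0.483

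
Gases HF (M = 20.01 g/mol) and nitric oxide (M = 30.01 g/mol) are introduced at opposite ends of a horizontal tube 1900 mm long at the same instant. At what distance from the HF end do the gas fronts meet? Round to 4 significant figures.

1046 mm

Distances travelled in equal time are proportional to diffusion rates, so d_HF/d_NO = √(M_NO/M_HF) = √(30.01/20.01) = 1.225.
With d_HF + d_NO = 1900 mm, d_NO = 1900/(1 + 1.225) = 854.1 mm.
d_HF = 1900 − 854.1 = 1046 mm.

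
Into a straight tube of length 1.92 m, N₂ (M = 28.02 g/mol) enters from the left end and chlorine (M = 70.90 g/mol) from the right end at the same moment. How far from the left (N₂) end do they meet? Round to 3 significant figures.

1.18 m

Graham's law gives d_N₂/d_Cl₂ = rate_N₂/rate_Cl₂ = √(M_Cl₂/M_N₂) = √(70.90/28.02) = 1.591.
With d_N₂ + d_Cl₂ = 1.92 m, d_Cl₂ = 1.92/(1 + 1.591) = 0.7411 m.
d_N₂ = 1.92 − 0.7411 = 1.18 m.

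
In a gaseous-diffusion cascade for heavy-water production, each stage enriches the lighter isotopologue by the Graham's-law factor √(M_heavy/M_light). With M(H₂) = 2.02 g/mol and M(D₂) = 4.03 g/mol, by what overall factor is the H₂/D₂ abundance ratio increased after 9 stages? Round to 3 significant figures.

22.4

Overall factor = α^9 with α = √(4.03/2.02), i.e. (4.03/2.02)^(9/2).
= 1.99505^(9/2) = 22.4.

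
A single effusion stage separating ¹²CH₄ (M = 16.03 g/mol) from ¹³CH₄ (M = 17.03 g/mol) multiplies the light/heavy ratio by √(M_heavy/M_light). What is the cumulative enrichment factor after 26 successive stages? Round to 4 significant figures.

2.196

After 26 stages the ratio has grown by (√(17.03/16.03))^26 = (17.03/16.03)^(26/2).
= 1.06238^13 = 2.196.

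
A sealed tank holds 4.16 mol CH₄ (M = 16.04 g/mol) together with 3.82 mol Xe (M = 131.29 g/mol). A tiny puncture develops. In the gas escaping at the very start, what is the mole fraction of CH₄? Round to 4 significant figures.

Each component's effusion rate ∝ (its partial pressure)·(1/√M) ∝ n_i/√M_i.
x_CH₄(eff) = (n_CH₄/√M_CH₄) / (n_CH₄/√M_CH₄ + n_Xe/√M_Xe)
= (4.16/√16.04) / (4.16/√16.04 + 3.82/√131.29) = 1.039/(1.039 + 0.3334) = 0.7570.

0.7570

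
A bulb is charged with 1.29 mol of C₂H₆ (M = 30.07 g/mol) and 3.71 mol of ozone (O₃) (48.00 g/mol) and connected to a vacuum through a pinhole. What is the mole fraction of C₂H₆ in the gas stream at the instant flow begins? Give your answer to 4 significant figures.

The effusion rate of species i is ∝ p_i/√M_i ∝ n_i/√M_i.
Mole fraction of C₂H₆ in the effusate = (n_C₂H₆/√M_C₂H₆) / (n_C₂H₆/√M_C₂H₆ + n_O₃/√M_O₃)
= (1.29/√30.07) / (1.29/√30.07 + 3.71/√48.00) = 0.2352/(0.2352 + 0.5355) = 0.3052.

0.3052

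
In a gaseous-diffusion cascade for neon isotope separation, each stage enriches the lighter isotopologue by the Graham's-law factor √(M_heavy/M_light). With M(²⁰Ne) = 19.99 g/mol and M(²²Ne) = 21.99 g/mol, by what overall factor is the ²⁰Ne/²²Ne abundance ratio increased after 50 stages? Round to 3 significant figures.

10.8

After 50 stages the ratio has grown by (√(21.99/19.99))^50 = (21.99/19.99)^(50/2).
= 1.10005^25 = 10.8.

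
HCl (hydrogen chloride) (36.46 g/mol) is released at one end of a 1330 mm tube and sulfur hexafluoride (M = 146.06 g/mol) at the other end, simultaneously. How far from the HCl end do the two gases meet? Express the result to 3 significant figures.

887 mm

In equal time, each gas travels a distance ∝ its rate ∝ 1/√M, so d_HCl/d_SF₆ = √(M_SF₆/M_HCl) = √(146.06/36.46) = 2.002.
With d_HCl + d_SF₆ = 1330 mm, d_SF₆ = 1330/(1 + 2.002) = 443.1 mm.
d_HCl = 1330 − 443.1 = 887 mm.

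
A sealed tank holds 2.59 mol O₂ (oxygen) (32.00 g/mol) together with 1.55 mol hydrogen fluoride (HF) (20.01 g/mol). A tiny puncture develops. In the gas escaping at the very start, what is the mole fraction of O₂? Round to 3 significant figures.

0.569

Rate_i ∝ x_i/√M_i (Graham's law weighted by mole fraction), so the effusate composition follows n_i/√M_i.
x_O₂(eff) = (n_O₂/√M_O₂) / (n_O₂/√M_O₂ + n_HF/√M_HF)
= (2.59/√32.00) / (2.59/√32.00 + 1.55/√20.01) = 0.4579/(0.4579 + 0.3465) = 0.569.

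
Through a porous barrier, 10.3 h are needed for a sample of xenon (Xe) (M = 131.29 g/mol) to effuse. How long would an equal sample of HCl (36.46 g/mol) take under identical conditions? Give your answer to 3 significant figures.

5.43 h

From Graham's law, t_HCl/t_Xe = √(M_HCl/M_Xe) = √(36.46/131.29) = √0.2777 = 0.5270.
So the time for HCl is 10.3 × 0.5270 = 5.43 h.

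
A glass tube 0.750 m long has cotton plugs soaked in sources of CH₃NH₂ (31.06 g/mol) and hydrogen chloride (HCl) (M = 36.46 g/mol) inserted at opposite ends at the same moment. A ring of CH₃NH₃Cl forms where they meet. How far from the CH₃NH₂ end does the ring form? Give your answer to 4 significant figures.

Distances travelled in equal time are proportional to diffusion rates, so d_CH₃NH₂/d_HCl = √(M_HCl/M_CH₃NH₂) = √(36.46/31.06) = 1.083.
With d_CH₃NH₂ + d_HCl = 0.750 m, d_HCl = 0.750/(1 + 1.083) = 0.3600 m.
d_CH₃NH₂ = 0.750 − 0.3600 = 0.3900 m.

0.3900 m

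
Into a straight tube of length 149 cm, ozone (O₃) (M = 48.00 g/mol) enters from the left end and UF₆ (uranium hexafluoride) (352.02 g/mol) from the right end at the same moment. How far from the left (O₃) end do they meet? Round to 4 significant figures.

108.8 cm

In equal time, each gas travels a distance ∝ its rate ∝ 1/√M, so d_O₃/d_UF₆ = √(M_UF₆/M_O₃) = √(352.02/48.00) = 2.708.
With d_O₃ + d_UF₆ = 149 cm, d_UF₆ = 149/(1 + 2.708) = 40.18 cm.
d_O₃ = 149 − 40.18 = 108.8 cm.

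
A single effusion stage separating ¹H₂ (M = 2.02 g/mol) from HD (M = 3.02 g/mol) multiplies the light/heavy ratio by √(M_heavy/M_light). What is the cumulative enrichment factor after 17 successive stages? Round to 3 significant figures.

After 17 stages the ratio has grown by (√(3.02/2.02))^17 = (3.02/2.02)^(17/2).
= 1.49505^(17/2) = 30.5.

30.5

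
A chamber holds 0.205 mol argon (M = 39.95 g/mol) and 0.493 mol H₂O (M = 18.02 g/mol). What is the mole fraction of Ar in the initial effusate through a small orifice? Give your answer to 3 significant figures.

0.218

Each component's effusion rate ∝ (its partial pressure)·(1/√M) ∝ n_i/√M_i.
x_Ar(eff) = (n_Ar/√M_Ar) / (n_Ar/√M_Ar + n_H₂O/√M_H₂O)
= (0.205/√39.95) / (0.205/√39.95 + 0.493/√18.02) = 0.03243/(0.03243 + 0.1161) = 0.218.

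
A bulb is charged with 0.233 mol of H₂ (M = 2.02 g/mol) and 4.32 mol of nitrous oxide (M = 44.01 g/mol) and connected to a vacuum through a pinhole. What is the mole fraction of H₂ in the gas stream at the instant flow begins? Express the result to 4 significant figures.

The effusion rate of species i is ∝ p_i/√M_i ∝ n_i/√M_i.
x_H₂(eff) = (n_H₂/√M_H₂) / (n_H₂/√M_H₂ + n_N₂O/√M_N₂O)
= (0.233/√2.02) / (0.233/√2.02 + 4.32/√44.01) = 0.1639/(0.1639 + 0.6512) = 0.2011.

0.2011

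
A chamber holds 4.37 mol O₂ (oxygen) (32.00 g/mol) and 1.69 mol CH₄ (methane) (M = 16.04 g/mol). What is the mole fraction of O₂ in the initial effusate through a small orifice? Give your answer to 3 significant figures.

Each component's effusion rate ∝ (its partial pressure)·(1/√M) ∝ n_i/√M_i.
Mole fraction of O₂ in the effusate = (n_O₂/√M_O₂) / (n_O₂/√M_O₂ + n_CH₄/√M_CH₄)
= (4.37/√32.00) / (4.37/√32.00 + 1.69/√16.04) = 0.7725/(0.7725 + 0.4220) = 0.647.

0.647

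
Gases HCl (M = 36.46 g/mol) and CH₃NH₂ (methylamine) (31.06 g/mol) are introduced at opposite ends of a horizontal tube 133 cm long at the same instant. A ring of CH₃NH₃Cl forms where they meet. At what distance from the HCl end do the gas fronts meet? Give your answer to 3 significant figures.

63.8 cm

Graham's law gives d_HCl/d_CH₃NH₂ = rate_HCl/rate_CH₃NH₂ = √(M_CH₃NH₂/M_HCl) = √(31.06/36.46) = 0.9230.
With d_HCl + d_CH₃NH₂ = 133 cm, d_CH₃NH₂ = 133/(1 + 0.9230) = 69.16 cm.
d_HCl = 133 − 69.16 = 63.8 cm.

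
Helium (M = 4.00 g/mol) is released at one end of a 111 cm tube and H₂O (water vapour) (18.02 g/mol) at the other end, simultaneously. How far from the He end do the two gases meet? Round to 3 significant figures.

In equal time, each gas travels a distance ∝ its rate ∝ 1/√M, so d_He/d_H₂O = √(M_H₂O/M_He) = √(18.02/4.00) = 2.122.
With d_He + d_H₂O = 111 cm, d_H₂O = 111/(1 + 2.122) = 35.55 cm.
d_He = 111 − 35.55 = 75.5 cm.

75.5 cm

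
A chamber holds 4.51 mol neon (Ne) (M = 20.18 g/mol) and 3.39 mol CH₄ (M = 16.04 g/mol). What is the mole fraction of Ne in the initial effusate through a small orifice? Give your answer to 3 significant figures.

0.543

The effusion rate of species i is ∝ p_i/√M_i ∝ n_i/√M_i.
So x_Ne in the escaping gas = (n_Ne/√M_Ne) / Σ(n_i/√M_i)
= (4.51/√20.18) / (4.51/√20.18 + 3.39/√16.04) = 1.004/(1.004 + 0.8464) = 0.543.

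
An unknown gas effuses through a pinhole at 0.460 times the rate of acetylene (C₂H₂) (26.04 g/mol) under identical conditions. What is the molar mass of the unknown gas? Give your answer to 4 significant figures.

123.1 g/mol

By Graham's law, rate_X/rate_C₂H₂ = √(M_C₂H₂/M_X).
0.460 = √(26.04/M_X)
M_X = 26.04 / 0.460² = 26.04 / 0.2116 = 123.1 g/mol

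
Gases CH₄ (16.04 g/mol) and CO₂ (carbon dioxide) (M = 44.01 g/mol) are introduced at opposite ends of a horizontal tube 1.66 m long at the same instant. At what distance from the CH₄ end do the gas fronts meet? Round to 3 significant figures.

The fronts meet when d_CH₄ + d_CO₂ = L with d_CH₄/d_CO₂ = √(M_CO₂/M_CH₄) (Graham's law). Here √(M_CO₂/M_CH₄) = √(44.01/16.04) = 1.656.
With d_CH₄ + d_CO₂ = 1.66 m, d_CO₂ = 1.66/(1 + 1.656) = 0.6249 m.
d_CH₄ = 1.66 − 0.6249 = 1.04 m.

1.04 m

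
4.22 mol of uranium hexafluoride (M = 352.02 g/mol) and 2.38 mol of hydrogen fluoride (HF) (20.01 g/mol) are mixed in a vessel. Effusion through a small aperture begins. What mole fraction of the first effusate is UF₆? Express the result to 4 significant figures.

Each component's effusion rate ∝ (its partial pressure)·(1/√M) ∝ n_i/√M_i.
So x_UF₆ in the escaping gas = (n_UF₆/√M_UF₆) / Σ(n_i/√M_i)
= (4.22/√352.02) / (4.22/√352.02 + 2.38/√20.01) = 0.2249/(0.2249 + 0.5321) = 0.2971.

0.2971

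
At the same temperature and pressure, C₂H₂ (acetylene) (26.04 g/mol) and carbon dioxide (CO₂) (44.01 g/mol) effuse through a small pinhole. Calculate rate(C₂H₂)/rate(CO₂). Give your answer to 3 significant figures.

1.30

From Graham's law, rate_C₂H₂/rate_CO₂ = √(M_CO₂/M_C₂H₂) = √(44.01/26.04) = √1.690 = 1.30.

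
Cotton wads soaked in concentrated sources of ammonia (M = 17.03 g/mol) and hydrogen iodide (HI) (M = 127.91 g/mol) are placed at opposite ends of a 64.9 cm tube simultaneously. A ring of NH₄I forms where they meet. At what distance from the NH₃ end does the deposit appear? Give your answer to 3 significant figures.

47.5 cm

In equal time, each gas travels a distance ∝ its rate ∝ 1/√M, so d_NH₃/d_HI = √(M_HI/M_NH₃) = √(127.91/17.03) = 2.741.
With d_NH₃ + d_HI = 64.9 cm, d_HI = 64.9/(1 + 2.741) = 17.35 cm.
d_NH₃ = 64.9 − 17.35 = 47.5 cm.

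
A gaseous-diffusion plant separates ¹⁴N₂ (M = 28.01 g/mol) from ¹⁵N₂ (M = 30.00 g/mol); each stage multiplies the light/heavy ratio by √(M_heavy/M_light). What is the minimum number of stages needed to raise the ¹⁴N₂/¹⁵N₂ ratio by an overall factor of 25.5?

95

Per stage α = (30.00/28.01)^(1/2) = 1.07105^0.5, giving ln α = 0.03432.
Need α^N ≥ 25.5 ⇒ N ≥ ln(25.5) / ln α = 3.239 / 0.03432 = 94.37.
Rounding up, N = 95 stages.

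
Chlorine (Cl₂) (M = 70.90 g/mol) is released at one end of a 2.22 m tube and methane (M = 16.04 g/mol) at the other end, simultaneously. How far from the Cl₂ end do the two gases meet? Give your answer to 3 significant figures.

Distances travelled in equal time are proportional to diffusion rates, so d_Cl₂/d_CH₄ = √(M_CH₄/M_Cl₂) = √(16.04/70.90) = 0.4756.
With d_Cl₂ + d_CH₄ = 2.22 m, d_CH₄ = 2.22/(1 + 0.4756) = 1.504 m.
d_Cl₂ = 2.22 − 1.504 = 0.716 m.

0.716 m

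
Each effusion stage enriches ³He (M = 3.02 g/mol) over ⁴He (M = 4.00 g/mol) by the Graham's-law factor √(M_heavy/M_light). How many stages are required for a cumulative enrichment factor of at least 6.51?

Per stage α = (4.00/3.02)^(1/2) = 1.32450^0.5, giving ln α = 0.1405.
Need α^N ≥ 6.51 ⇒ N ≥ ln(6.51) / ln α = 1.873 / 0.1405 = 13.33.
So at least 14 stages are needed.

14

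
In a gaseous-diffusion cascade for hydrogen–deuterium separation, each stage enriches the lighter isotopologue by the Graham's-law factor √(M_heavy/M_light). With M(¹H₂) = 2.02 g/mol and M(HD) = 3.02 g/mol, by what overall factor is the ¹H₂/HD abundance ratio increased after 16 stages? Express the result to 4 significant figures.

24.96

The single-stage factor is √(M_heavy/M_light), so 16 stages give [√(3.02/2.02)]^16 = (3.02/2.02)^(16/2).
= 1.49505^8 = 24.96.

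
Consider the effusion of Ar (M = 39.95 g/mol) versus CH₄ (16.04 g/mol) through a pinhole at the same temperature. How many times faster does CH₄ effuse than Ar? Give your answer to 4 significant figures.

Since effusion rate ∝ 1/√M, rate_CH₄/rate_Ar = √(M_Ar/M_CH₄) = √(39.95/16.04) = √2.491 = 1.578.

1.578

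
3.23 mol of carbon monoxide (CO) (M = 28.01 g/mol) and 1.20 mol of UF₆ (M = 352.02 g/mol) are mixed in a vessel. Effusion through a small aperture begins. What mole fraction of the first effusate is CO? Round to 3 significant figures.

The effusion rate of species i is ∝ p_i/√M_i ∝ n_i/√M_i.
So x_CO in the escaping gas = (n_CO/√M_CO) / Σ(n_i/√M_i)
= (3.23/√28.01) / (3.23/√28.01 + 1.20/√352.02) = 0.6103/(0.6103 + 0.06396) = 0.905.

0.905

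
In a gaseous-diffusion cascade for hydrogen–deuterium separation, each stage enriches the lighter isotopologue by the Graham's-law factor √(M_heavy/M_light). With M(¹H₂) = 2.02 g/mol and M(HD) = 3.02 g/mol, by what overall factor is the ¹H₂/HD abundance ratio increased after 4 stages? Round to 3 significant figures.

The single-stage factor is √(M_heavy/M_light), so 4 stages give [√(3.02/2.02)]^4 = (3.02/2.02)^(4/2).
= 1.49505^2 = 2.24.

2.24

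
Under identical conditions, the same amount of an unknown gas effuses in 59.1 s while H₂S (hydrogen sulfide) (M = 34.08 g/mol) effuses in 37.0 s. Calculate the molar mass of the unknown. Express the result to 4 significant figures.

By Graham's law, t_X/t_H₂S = √(M_X/M_H₂S).
59.1/37.0 = 1.597 = √(M_X/34.08)
M_X = 34.08 × 1.597² = 34.08 × 2.551 = 86.95 g/mol

86.95 g/mol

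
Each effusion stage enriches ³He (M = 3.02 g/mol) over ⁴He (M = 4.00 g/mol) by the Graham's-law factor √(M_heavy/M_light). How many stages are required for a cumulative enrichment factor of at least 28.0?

With α = √(4.00/3.02) per stage, ln α = ½ ln(1.32450) = 0.1405.
Need α^N ≥ 28.0 ⇒ N ≥ ln(28.0) / ln α = 3.332 / 0.1405 = 23.71.
So at least 24 stages are needed.

24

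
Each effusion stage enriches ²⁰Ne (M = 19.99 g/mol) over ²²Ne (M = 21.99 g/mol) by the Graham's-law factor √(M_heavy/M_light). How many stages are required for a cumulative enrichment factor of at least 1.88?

14

With α = √(21.99/19.99) per stage, ln α = ½ ln(1.10005) = 0.04768.
Need α^N ≥ 1.88 ⇒ N ≥ ln(1.88) / ln α = 0.6313 / 0.04768 = 13.24.
So at least 14 stages are needed.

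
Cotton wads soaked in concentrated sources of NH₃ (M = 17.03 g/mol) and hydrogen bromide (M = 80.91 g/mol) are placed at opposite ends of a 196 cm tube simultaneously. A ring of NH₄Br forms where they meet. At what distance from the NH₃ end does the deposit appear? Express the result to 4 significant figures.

Graham's law gives d_NH₃/d_HBr = rate_NH₃/rate_HBr = √(M_HBr/M_NH₃) = √(80.91/17.03) = 2.180.
With d_NH₃ + d_HBr = 196 cm, d_HBr = 196/(1 + 2.180) = 61.64 cm.
d_NH₃ = 196 − 61.64 = 134.4 cm.

134.4 cm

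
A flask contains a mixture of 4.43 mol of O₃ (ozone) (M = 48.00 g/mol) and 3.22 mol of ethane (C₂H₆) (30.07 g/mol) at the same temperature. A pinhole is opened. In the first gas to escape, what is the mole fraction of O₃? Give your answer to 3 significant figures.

Effusion rate of each component ∝ n_i/√M_i (partial pressure × 1/√M).
So x_O₃ in the escaping gas = (n_O₃/√M_O₃) / Σ(n_i/√M_i)
= (4.43/√48.00) / (4.43/√48.00 + 3.22/√30.07) = 0.6394/(0.6394 + 0.5872) = 0.521.

0.521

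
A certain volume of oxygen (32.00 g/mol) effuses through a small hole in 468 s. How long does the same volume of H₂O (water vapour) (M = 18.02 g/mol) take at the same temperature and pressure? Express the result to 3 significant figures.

By Graham's law, t_H₂O/t_O₂ = √(M_H₂O/M_O₂) = √(18.02/32.00) = √0.5631 = 0.7504.
So the time for H₂O is 468 × 0.7504 = 351 s.

351 s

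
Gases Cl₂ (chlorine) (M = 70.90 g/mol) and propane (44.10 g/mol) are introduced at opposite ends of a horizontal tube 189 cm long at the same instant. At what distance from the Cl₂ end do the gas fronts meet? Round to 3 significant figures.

The fronts meet when d_Cl₂ + d_C₃H₈ = L with d_Cl₂/d_C₃H₈ = √(M_C₃H₈/M_Cl₂) (Graham's law). Here √(M_C₃H₈/M_Cl₂) = √(44.10/70.90) = 0.7887.
With d_Cl₂ + d_C₃H₈ = 189 cm, d_C₃H₈ = 189/(1 + 0.7887) = 105.7 cm.
d_Cl₂ = 189 − 105.7 = 83.3 cm.

83.3 cm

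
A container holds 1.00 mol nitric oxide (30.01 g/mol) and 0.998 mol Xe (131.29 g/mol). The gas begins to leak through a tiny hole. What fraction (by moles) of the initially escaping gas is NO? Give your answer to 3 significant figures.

0.677

The effusion rate of species i is ∝ p_i/√M_i ∝ n_i/√M_i.
So x_NO in the escaping gas = (n_NO/√M_NO) / Σ(n_i/√M_i)
= (1.00/√30.01) / (1.00/√30.01 + 0.998/√131.29) = 0.1825/(0.1825 + 0.08710) = 0.677.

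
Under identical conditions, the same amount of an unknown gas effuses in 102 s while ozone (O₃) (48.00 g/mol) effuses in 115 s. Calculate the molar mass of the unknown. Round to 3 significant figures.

37.8 g/mol

Graham's law gives t_X/t_O₃ = √(M_X/M_O₃).
102/115 = 0.8870 = √(M_X/48.00)
M_X = 48.00 × 0.8870² = 48.00 × 0.7867 = 37.8 g/mol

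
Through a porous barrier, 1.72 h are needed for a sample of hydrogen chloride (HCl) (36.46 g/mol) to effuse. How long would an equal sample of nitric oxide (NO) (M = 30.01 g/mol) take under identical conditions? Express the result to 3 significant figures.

1.56 h

From Graham's law, t_NO/t_HCl = √(M_NO/M_HCl) = √(30.01/36.46) = √0.8231 = 0.9072.
So the time for NO is 1.72 × 0.9072 = 1.56 h.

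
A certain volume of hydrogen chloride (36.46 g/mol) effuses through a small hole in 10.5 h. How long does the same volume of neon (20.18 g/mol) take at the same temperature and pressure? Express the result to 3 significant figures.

Since effusion rate ∝ 1/√M, t_Ne/t_HCl = √(M_Ne/M_HCl) = √(20.18/36.46) = √0.5535 = 0.7440.
So the time for Ne is 10.5 × 0.7440 = 7.81 h.

7.81 h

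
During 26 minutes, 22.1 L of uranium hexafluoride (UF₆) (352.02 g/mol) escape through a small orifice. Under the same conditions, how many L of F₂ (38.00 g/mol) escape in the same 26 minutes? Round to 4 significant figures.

67.26 L

By Graham's law, rate_F₂/rate_UF₆ = √(M_UF₆/M_F₂) = √(352.02/38.00) = √9.264 = 3.044.
So the volume for F₂ is 22.1 × 3.044 = 67.26 L.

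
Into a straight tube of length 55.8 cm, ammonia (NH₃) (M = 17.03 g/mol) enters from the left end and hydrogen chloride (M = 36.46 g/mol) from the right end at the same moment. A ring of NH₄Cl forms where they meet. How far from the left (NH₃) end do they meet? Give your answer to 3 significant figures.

Graham's law gives d_NH₃/d_HCl = rate_NH₃/rate_HCl = √(M_HCl/M_NH₃) = √(36.46/17.03) = 1.463.
With d_NH₃ + d_HCl = 55.8 cm, d_HCl = 55.8/(1 + 1.463) = 22.65 cm.
d_NH₃ = 55.8 − 22.65 = 33.1 cm.

33.1 cm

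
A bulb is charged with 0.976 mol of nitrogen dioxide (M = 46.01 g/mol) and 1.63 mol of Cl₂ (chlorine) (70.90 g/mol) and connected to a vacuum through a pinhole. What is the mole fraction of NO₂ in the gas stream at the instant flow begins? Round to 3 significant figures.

0.426

Effusion rate of each component ∝ n_i/√M_i (partial pressure × 1/√M).
So x_NO₂ in the escaping gas = (n_NO₂/√M_NO₂) / Σ(n_i/√M_i)
= (0.976/√46.01) / (0.976/√46.01 + 1.63/√70.90) = 0.1439/(0.1439 + 0.1936) = 0.426.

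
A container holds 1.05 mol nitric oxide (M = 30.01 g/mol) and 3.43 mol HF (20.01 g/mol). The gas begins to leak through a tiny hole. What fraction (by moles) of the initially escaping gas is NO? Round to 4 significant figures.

The effusion rate of species i is ∝ p_i/√M_i ∝ n_i/√M_i.
So x_NO in the escaping gas = (n_NO/√M_NO) / Σ(n_i/√M_i)
= (1.05/√30.01) / (1.05/√30.01 + 3.43/√20.01) = 0.1917/(0.1917 + 0.7668) = 0.2000.

0.2000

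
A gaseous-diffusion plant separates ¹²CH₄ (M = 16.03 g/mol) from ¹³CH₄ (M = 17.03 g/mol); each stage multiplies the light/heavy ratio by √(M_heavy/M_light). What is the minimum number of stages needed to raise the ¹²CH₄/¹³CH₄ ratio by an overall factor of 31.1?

114

With α = √(17.03/16.03) per stage, ln α = ½ ln(1.06238) = 0.03026.
Need α^N ≥ 31.1 ⇒ N ≥ ln(31.1) / ln α = 3.437 / 0.03026 = 113.60.
Rounding up, N = 114 stages.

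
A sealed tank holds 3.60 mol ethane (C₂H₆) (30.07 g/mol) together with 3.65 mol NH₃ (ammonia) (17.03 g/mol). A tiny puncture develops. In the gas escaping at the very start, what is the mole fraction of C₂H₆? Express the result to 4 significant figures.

0.4260

Effusion rate of each component ∝ n_i/√M_i (partial pressure × 1/√M).
Mole fraction of C₂H₆ in the effusate = (n_C₂H₆/√M_C₂H₆) / (n_C₂H₆/√M_C₂H₆ + n_NH₃/√M_NH₃)
= (3.60/√30.07) / (3.60/√30.07 + 3.65/√17.03) = 0.6565/(0.6565 + 0.8845) = 0.4260.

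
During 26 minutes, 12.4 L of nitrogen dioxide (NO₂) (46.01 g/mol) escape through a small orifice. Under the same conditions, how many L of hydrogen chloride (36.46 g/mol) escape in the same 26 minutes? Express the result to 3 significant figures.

From Graham's law, rate_HCl/rate_NO₂ = √(M_NO₂/M_HCl) = √(46.01/36.46) = √1.262 = 1.123.
So the volume for HCl is 12.4 × 1.123 = 13.9 L.

13.9 L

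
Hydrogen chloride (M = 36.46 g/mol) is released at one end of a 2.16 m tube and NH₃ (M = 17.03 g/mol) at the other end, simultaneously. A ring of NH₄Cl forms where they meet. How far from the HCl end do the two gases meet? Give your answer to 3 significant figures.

0.877 m

Graham's law gives d_HCl/d_NH₃ = rate_HCl/rate_NH₃ = √(M_NH₃/M_HCl) = √(17.03/36.46) = 0.6834.
With d_HCl + d_NH₃ = 2.16 m, d_NH₃ = 2.16/(1 + 0.6834) = 1.283 m.
d_HCl = 2.16 − 1.283 = 0.877 m.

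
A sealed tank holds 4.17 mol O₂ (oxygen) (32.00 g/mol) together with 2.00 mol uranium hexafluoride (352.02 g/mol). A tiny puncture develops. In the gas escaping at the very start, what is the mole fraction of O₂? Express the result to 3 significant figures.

Effusion rate of each component ∝ n_i/√M_i (partial pressure × 1/√M).
Mole fraction of O₂ in the effusate = (n_O₂/√M_O₂) / (n_O₂/√M_O₂ + n_UF₆/√M_UF₆)
= (4.17/√32.00) / (4.17/√32.00 + 2.00/√352.02) = 0.7372/(0.7372 + 0.1066) = 0.874.

0.874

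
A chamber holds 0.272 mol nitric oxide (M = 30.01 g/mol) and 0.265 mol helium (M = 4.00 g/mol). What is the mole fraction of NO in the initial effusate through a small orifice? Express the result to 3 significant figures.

0.273

Rate_i ∝ x_i/√M_i (Graham's law weighted by mole fraction), so the effusate composition follows n_i/√M_i.
x_NO(eff) = (n_NO/√M_NO) / (n_NO/√M_NO + n_He/√M_He)
= (0.272/√30.01) / (0.272/√30.01 + 0.265/√4.00) = 0.04965/(0.04965 + 0.1325) = 0.273.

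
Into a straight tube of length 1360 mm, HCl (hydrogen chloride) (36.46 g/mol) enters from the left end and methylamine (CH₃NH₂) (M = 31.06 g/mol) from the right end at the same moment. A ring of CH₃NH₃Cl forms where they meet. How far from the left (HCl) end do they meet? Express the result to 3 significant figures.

653 mm

Distances travelled in equal time are proportional to diffusion rates, so d_HCl/d_CH₃NH₂ = √(M_CH₃NH₂/M_HCl) = √(31.06/36.46) = 0.9230.
With d_HCl + d_CH₃NH₂ = 1360 mm, d_CH₃NH₂ = 1360/(1 + 0.9230) = 707.2 mm.
d_HCl = 1360 − 707.2 = 653 mm.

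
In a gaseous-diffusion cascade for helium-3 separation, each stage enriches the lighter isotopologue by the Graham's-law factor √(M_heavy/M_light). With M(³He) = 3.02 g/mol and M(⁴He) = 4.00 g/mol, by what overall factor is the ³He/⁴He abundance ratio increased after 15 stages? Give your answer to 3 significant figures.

Overall factor = α^15 with α = √(4.00/3.02), i.e. (4.00/3.02)^(15/2).
= 1.32450^(15/2) = 8.23.

8.23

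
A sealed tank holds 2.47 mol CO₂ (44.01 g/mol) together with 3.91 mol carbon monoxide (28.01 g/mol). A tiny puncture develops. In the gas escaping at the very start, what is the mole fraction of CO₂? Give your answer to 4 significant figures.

0.3351

Effusion rate of each component ∝ n_i/√M_i (partial pressure × 1/√M).
x_CO₂(eff) = (n_CO₂/√M_CO₂) / (n_CO₂/√M_CO₂ + n_CO/√M_CO)
= (2.47/√44.01) / (2.47/√44.01 + 3.91/√28.01) = 0.3723/(0.3723 + 0.7388) = 0.3351.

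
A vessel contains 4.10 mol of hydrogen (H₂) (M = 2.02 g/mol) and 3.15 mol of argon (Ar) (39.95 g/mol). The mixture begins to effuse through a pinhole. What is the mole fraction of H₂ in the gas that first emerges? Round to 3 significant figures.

Each component's effusion rate ∝ (its partial pressure)·(1/√M) ∝ n_i/√M_i.
Mole fraction of H₂ in the effusate = (n_H₂/√M_H₂) / (n_H₂/√M_H₂ + n_Ar/√M_Ar)
= (4.10/√2.02) / (4.10/√2.02 + 3.15/√39.95) = 2.885/(2.885 + 0.4984) = 0.853.

0.853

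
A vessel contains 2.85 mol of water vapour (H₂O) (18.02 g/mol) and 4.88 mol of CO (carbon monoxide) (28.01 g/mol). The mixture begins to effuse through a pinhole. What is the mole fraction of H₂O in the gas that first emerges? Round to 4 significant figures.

0.4213

Effusion rate of each component ∝ n_i/√M_i (partial pressure × 1/√M).
Mole fraction of H₂O in the effusate = (n_H₂O/√M_H₂O) / (n_H₂O/√M_H₂O + n_CO/√M_CO)
= (2.85/√18.02) / (2.85/√18.02 + 4.88/√28.01) = 0.6714/(0.6714 + 0.9221) = 0.4213.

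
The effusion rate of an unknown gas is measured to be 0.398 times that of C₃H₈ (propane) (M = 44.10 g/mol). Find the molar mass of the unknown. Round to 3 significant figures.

278 g/mol

Using Graham's law: rate_X/rate_C₃H₈ = √(M_C₃H₈/M_X).
0.398 = √(44.10/M_X)
M_X = 44.10 / 0.398² = 44.10 / 0.1584 = 278 g/mol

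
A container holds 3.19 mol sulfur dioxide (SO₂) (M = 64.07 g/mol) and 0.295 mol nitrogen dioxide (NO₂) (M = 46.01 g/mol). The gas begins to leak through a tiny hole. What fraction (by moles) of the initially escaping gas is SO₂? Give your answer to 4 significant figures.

Rate_i ∝ x_i/√M_i (Graham's law weighted by mole fraction), so the effusate composition follows n_i/√M_i.
Mole fraction of SO₂ in the effusate = (n_SO₂/√M_SO₂) / (n_SO₂/√M_SO₂ + n_NO₂/√M_NO₂)
= (3.19/√64.07) / (3.19/√64.07 + 0.295/√46.01) = 0.3985/(0.3985 + 0.04349) = 0.9016.

0.9016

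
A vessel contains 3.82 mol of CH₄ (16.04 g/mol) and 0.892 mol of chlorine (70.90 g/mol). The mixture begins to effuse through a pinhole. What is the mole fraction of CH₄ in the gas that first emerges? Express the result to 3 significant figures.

The effusion rate of species i is ∝ p_i/√M_i ∝ n_i/√M_i.
Mole fraction of CH₄ in the effusate = (n_CH₄/√M_CH₄) / (n_CH₄/√M_CH₄ + n_Cl₂/√M_Cl₂)
= (3.82/√16.04) / (3.82/√16.04 + 0.892/√70.90) = 0.9538/(0.9538 + 0.1059) = 0.900.

0.900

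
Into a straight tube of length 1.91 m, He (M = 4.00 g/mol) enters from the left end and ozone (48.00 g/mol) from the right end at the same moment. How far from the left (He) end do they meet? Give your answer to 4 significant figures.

The fronts meet when d_He + d_O₃ = L with d_He/d_O₃ = √(M_O₃/M_He) (Graham's law). Here √(M_O₃/M_He) = √(48.00/4.00) = 3.464.
With d_He + d_O₃ = 1.91 m, d_O₃ = 1.91/(1 + 3.464) = 0.4279 m.
d_He = 1.91 − 0.4279 = 1.482 m.

1.482 m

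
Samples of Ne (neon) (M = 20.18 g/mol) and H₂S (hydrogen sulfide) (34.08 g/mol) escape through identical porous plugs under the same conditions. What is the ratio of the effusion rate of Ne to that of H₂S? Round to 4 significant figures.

1.300

By Graham's law, rate_Ne/rate_H₂S = √(M_H₂S/M_Ne) = √(34.08/20.18) = √1.689 = 1.300.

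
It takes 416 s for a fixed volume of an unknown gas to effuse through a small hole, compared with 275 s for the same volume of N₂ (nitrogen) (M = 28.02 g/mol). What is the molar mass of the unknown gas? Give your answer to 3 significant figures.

Since effusion rate ∝ 1/√M, t_X/t_N₂ = √(M_X/M_N₂).
416/275 = 1.513 = √(M_X/28.02)
M_X = 28.02 × 1.513² = 28.02 × 2.288 = 64.1 g/mol

64.1 g/mol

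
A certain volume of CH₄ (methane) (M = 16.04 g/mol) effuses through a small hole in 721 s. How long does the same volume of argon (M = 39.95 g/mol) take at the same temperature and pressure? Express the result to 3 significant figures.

1140 s

Since effusion rate ∝ 1/√M, t_Ar/t_CH₄ = √(M_Ar/M_CH₄) = √(39.95/16.04) = √2.491 = 1.578.
So the time for Ar is 721 × 1.578 = 1140 s.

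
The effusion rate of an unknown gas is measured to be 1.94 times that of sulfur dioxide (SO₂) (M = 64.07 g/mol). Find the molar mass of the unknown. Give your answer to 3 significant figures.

Graham's law gives rate_X/rate_SO₂ = √(M_SO₂/M_X).
1.94 = √(64.07/M_X)
M_X = 64.07 / 1.94² = 64.07 / 3.764 = 17.0 g/mol

17.0 g/mol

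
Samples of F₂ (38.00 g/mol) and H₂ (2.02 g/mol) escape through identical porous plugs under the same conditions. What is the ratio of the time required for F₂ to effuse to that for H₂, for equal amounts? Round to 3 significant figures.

4.34

By Graham's law, t_F₂/t_H₂ = √(M_F₂/M_H₂) = √(38.00/2.02) = √18.81 = 4.34.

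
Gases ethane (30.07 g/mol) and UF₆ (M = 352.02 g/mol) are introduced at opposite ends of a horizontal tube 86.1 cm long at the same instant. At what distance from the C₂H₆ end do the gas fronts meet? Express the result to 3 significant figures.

Distances travelled in equal time are proportional to diffusion rates, so d_C₂H₆/d_UF₆ = √(M_UF₆/M_C₂H₆) = √(352.02/30.07) = 3.422.
With d_C₂H₆ + d_UF₆ = 86.1 cm, d_UF₆ = 86.1/(1 + 3.422) = 19.47 cm.
d_C₂H₆ = 86.1 − 19.47 = 66.6 cm.

66.6 cm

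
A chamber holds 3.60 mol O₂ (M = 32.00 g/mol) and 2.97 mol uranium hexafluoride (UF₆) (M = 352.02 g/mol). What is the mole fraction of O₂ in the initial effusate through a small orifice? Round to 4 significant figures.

Effusion rate of each component ∝ n_i/√M_i (partial pressure × 1/√M).
So x_O₂ in the escaping gas = (n_O₂/√M_O₂) / Σ(n_i/√M_i)
= (3.60/√32.00) / (3.60/√32.00 + 2.97/√352.02) = 0.6364/(0.6364 + 0.1583) = 0.8008.

0.8008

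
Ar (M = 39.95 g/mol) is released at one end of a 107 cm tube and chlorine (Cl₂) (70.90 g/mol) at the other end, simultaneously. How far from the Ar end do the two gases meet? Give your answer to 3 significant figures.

In equal time, each gas travels a distance ∝ its rate ∝ 1/√M, so d_Ar/d_Cl₂ = √(M_Cl₂/M_Ar) = √(70.90/39.95) = 1.332.
With d_Ar + d_Cl₂ = 107 cm, d_Cl₂ = 107/(1 + 1.332) = 45.88 cm.
d_Ar = 107 − 45.88 = 61.1 cm.

61.1 cm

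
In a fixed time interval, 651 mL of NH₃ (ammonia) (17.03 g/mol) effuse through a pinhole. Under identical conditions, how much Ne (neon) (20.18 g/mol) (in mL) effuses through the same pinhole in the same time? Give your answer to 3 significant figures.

Using Graham's law: rate_Ne/rate_NH₃ = √(M_NH₃/M_Ne) = √(17.03/20.18) = √0.8439 = 0.9186.
So the volume for Ne is 651 × 0.9186 = 598 mL.

598 mL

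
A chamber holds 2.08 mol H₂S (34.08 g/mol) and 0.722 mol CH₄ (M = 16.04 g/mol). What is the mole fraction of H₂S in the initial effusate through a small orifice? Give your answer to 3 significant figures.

0.664

Each component's effusion rate ∝ (its partial pressure)·(1/√M) ∝ n_i/√M_i.
So x_H₂S in the escaping gas = (n_H₂S/√M_H₂S) / Σ(n_i/√M_i)
= (2.08/√34.08) / (2.08/√34.08 + 0.722/√16.04) = 0.3563/(0.3563 + 0.1803) = 0.664.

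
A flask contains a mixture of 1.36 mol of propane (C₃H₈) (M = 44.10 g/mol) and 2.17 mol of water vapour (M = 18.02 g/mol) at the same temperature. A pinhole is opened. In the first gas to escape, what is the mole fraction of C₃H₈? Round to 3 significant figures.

Effusion rate of each component ∝ n_i/√M_i (partial pressure × 1/√M).
x_C₃H₈(eff) = (n_C₃H₈/√M_C₃H₈) / (n_C₃H₈/√M_C₃H₈ + n_H₂O/√M_H₂O)
= (1.36/√44.10) / (1.36/√44.10 + 2.17/√18.02) = 0.2048/(0.2048 + 0.5112) = 0.286.

0.286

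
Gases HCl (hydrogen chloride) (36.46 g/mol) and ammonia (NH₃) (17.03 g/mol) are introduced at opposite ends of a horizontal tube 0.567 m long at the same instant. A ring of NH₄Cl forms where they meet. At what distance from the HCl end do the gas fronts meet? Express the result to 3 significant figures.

0.230 m

In equal time, each gas travels a distance ∝ its rate ∝ 1/√M, so d_HCl/d_NH₃ = √(M_NH₃/M_HCl) = √(17.03/36.46) = 0.6834.
With d_HCl + d_NH₃ = 0.567 m, d_NH₃ = 0.567/(1 + 0.6834) = 0.3368 m.
d_HCl = 0.567 − 0.3368 = 0.230 m.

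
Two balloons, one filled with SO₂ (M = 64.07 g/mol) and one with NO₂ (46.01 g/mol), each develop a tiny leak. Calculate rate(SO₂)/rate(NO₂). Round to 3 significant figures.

Graham's law gives rate_SO₂/rate_NO₂ = √(M_NO₂/M_SO₂) = √(46.01/64.07) = √0.7181 = 0.847.

0.847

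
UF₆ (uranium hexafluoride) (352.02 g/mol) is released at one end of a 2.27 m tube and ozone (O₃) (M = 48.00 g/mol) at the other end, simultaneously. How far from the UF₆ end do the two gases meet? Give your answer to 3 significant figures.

Graham's law gives d_UF₆/d_O₃ = rate_UF₆/rate_O₃ = √(M_O₃/M_UF₆) = √(48.00/352.02) = 0.3693.
With d_UF₆ + d_O₃ = 2.27 m, d_O₃ = 2.27/(1 + 0.3693) = 1.658 m.
d_UF₆ = 2.27 − 1.658 = 0.612 m.

0.612 m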